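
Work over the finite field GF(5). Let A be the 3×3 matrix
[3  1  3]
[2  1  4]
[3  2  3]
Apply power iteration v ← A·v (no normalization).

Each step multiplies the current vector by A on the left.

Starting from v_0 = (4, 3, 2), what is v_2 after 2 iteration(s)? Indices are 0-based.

v_2 = (4, 2, 3)

v_0 = (4, 3, 2).
v_1 = A·v_0 = (1, 4, 4).
v_2 = A·v_1 = (4, 2, 3).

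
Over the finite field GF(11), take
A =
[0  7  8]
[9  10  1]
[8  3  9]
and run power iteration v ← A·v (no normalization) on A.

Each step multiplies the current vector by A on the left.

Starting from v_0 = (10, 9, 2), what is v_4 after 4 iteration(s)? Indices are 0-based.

v_4 = (9, 9, 2)

v_0 = (10, 9, 2).
v_1 = A·v_0 = (2, 6, 4).
v_2 = A·v_1 = (8, 5, 4).
v_3 = A·v_2 = (1, 5, 5).
v_4 = A·v_3 = (9, 9, 2).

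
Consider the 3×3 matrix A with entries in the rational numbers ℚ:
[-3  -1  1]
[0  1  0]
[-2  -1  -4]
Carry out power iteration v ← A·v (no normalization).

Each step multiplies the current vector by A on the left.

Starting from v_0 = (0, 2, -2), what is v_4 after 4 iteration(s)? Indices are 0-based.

v_4 = (240, 2, -18)

v_0 = (0, 2, -2).
v_1 = A·v_0 = (-4, 2, 6).
v_2 = A·v_1 = (16, 2, -18).
v_3 = A·v_2 = (-68, 2, 38).
v_4 = A·v_3 = (240, 2, -18).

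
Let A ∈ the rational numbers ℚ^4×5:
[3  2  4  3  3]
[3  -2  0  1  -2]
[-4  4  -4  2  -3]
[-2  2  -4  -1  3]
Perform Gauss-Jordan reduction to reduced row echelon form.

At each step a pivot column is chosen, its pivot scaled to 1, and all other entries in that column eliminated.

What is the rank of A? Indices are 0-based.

pivot(0,0)=3: scale R0 → (1, 2/3, 4/3, 1, 1)
  clear (1,0): R1 −= (3)R0 → (0, -4, -4, -2, -5)
  clear (2,0): R2 −= (-4)R0 → (0, 20/3, 4/3, 6, 1)
  clear (3,0): R3 −= (-2)R0 → (0, 10/3, -4/3, 1, 5)
pivot(1,1)=-4: scale R1 → (0, 1, 1, 1/2, 5/4)
  clear (0,1): R0 −= (2/3)R1 → (1, 0, 2/3, 2/3, 1/6)
  clear (2,1): R2 −= (20/3)R1 → (0, 0, -16/3, 8/3, -22/3)
  clear (3,1): R3 −= (10/3)R1 → (0, 0, -14/3, -2/3, 5/6)
pivot(2,2)=-16/3: scale R2 → (0, 0, 1, -1/2, 11/8)
  clear (0,2): R0 −= (2/3)R2 → (1, 0, 0, 1, -3/4)
  clear (1,2): R1 −= (1)R2 → (0, 1, 0, 1, -1/8)
  clear (3,2): R3 −= (-14/3)R2 → (0, 0, 0, -3, 29/4)
pivot(3,3)=-3: scale R3 → (0, 0, 0, 1, -29/12)
  clear (0,3): R0 −= (1)R3 → (1, 0, 0, 0, 5/3)
  clear (1,3): R1 −= (1)R3 → (0, 1, 0, 0, 55/24)
  clear (2,3): R2 −= (-1/2)R3 → (0, 0, 1, 0, 1/6)

rank = 4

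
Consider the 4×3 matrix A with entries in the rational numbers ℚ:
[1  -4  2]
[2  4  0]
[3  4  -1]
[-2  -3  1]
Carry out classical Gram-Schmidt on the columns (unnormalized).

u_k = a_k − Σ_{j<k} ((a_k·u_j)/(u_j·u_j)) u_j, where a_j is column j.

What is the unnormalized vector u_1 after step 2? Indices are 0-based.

Step 1: u_0 = a_0 = (1, 2, 3, -2).
Step 2: u_1 = a_1 − (11/9)·u_0 = (-47/9, 14/9, 1/3, -5/9).

u_1 = (-47/9, 14/9, 1/3, -5/9)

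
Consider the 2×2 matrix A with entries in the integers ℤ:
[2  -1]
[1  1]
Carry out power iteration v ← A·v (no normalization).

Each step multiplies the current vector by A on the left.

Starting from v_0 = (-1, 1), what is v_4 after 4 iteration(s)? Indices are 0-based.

v_0 = (-1, 1).
v_1 = A·v_0 = (-3, 0).
v_2 = A·v_1 = (-6, -3).
v_3 = A·v_2 = (-9, -9).
v_4 = A·v_3 = (-9, -18).

v_4 = (-9, -18)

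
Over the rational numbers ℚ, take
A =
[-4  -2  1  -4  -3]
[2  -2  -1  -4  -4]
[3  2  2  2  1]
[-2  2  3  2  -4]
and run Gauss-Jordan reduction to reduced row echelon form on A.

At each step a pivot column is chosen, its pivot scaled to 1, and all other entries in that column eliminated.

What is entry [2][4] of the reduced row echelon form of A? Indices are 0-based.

[1] R0 /= -4  ⇒  (1, 1/2, -1/4, 1, 3/4)
     R1 -= 2·R0  ⇒  (0, -3, -1/2, -6, -11/2)
     R2 -= 3·R0  ⇒  (0, 1/2, 11/4, -1, -5/4)
     R3 -= -2·R0  ⇒  (0, 3, 5/2, 4, -5/2)
[2] R1 /= -3  ⇒  (0, 1, 1/6, 2, 11/6)
     R0 -= 1/2·R1  ⇒  (1, 0, -1/3, 0, -1/6)
     R2 -= 1/2·R1  ⇒  (0, 0, 8/3, -2, -13/6)
     R3 -= 3·R1  ⇒  (0, 0, 2, -2, -8)
[3] R2 /= 8/3  ⇒  (0, 0, 1, -3/4, -13/16)
     R0 -= -1/3·R2  ⇒  (1, 0, 0, -1/4, -7/16)
     R1 -= 1/6·R2  ⇒  (0, 1, 0, 17/8, 63/32)
     R3 -= 2·R2  ⇒  (0, 0, 0, -1/2, -51/8)
[4] R3 /= -1/2  ⇒  (0, 0, 0, 1, 51/4)
     R0 -= -1/4·R3  ⇒  (1, 0, 0, 0, 11/4)
     R1 -= 17/8·R3  ⇒  (0, 1, 0, 0, -201/8)
     R2 -= -3/4·R3  ⇒  (0, 0, 1, 0, 35/4)

M[2][4] = 35/4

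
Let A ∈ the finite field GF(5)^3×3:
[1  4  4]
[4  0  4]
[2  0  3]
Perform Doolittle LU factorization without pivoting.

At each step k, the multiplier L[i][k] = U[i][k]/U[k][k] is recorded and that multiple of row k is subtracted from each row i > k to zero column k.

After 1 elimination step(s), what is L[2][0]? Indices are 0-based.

L[2][0] = 2

Step 1: pivot at (0,0) is 1.
  row1 ← row1 − (4)·row0  ⇒  L[1][0]=4, U row1=(0, 4, 3)
  row2 ← row2 − (2)·row0  ⇒  L[2][0]=2, U row2=(0, 2, 0)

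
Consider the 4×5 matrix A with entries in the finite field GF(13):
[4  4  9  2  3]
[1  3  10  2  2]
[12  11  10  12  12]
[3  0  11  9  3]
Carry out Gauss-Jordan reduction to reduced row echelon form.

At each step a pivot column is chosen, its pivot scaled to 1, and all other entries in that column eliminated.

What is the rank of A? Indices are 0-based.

rank = 4

[1] R0 /= 4  ⇒  (1, 1, 12, 7, 4)
     R1 -= 1·R0  ⇒  (0, 2, 11, 8, 11)
     R2 -= 12·R0  ⇒  (0, 12, 9, 6, 3)
     R3 -= 3·R0  ⇒  (0, 10, 1, 1, 4)
[2] R1 /= 2  ⇒  (0, 1, 12, 4, 12)
     R0 -= 1·R1  ⇒  (1, 0, 0, 3, 5)
     R2 -= 12·R1  ⇒  (0, 0, 8, 10, 2)
     R3 -= 10·R1  ⇒  (0, 0, 11, 0, 1)
[3] R2 /= 8  ⇒  (0, 0, 1, 11, 10)
     R1 -= 12·R2  ⇒  (0, 1, 0, 2, 9)
     R3 -= 11·R2  ⇒  (0, 0, 0, 9, 8)
[4] R3 /= 9  ⇒  (0, 0, 0, 1, 11)
     R0 -= 3·R3  ⇒  (1, 0, 0, 0, 11)
     R1 -= 2·R3  ⇒  (0, 1, 0, 0, 0)
     R2 -= 11·R3  ⇒  (0, 0, 1, 0, 6)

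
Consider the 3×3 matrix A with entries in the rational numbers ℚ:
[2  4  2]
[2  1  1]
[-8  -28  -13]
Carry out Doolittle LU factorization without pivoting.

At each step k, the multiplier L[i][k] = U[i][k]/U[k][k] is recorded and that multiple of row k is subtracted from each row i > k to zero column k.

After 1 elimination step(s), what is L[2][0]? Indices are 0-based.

L[2][0] = -4

[col 0] pivot 2
  R1 -= 1*R0 → (0, -3, -1)  (L[1][0] := 1)
  R2 -= -4*R0 → (0, -12, -5)  (L[2][0] := -4)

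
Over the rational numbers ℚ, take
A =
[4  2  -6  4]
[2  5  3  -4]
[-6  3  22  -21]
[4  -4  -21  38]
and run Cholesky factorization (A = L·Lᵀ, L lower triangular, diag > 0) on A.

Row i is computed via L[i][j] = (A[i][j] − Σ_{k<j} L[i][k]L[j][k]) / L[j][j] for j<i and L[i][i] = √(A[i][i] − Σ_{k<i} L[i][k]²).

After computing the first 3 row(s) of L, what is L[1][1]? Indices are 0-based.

Step 1: L[0][0] = √(4) = 2.
  L[1][0] = (2) / L[0][0] = 1.
Step 2: L[1][1] = √(4) = 2.
  L[2][0] = (-6) / L[0][0] = -3.
  L[2][1] = (6) / L[1][1] = 3.
Step 3: L[2][2] = √(4) = 2.

L[1][1] = 2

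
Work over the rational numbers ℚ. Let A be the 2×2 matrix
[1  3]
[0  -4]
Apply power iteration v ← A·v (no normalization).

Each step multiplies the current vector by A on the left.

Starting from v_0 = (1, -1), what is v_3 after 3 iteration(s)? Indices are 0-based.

v_0 = (1, -1).
v_1 = A·v_0 = (-2, 4).
v_2 = A·v_1 = (10, -16).
v_3 = A·v_2 = (-38, 64).

v_3 = (-38, 64)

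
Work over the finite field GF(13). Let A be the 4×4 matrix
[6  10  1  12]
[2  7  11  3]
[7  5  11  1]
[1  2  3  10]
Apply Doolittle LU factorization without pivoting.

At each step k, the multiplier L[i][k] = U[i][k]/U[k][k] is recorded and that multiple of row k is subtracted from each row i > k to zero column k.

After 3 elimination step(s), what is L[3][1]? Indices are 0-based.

k=0: U[0][0]=6
  eliminate (1,0): mult=9, new row 1: (0, 8, 2, 12); set L[1][0]=9
  eliminate (2,0): mult=12, new row 2: (0, 2, 12, 0); set L[2][0]=12
  eliminate (3,0): mult=11, new row 3: (0, 9, 5, 8); set L[3][0]=11
k=1: U[1][1]=8
  eliminate (2,1): mult=10, new row 2: (0, 0, 5, 10); set L[2][1]=10
  eliminate (3,1): mult=6, new row 3: (0, 0, 6, 1); set L[3][1]=6
k=2: U[2][2]=5
  eliminate (3,2): mult=9, new row 3: (0, 0, 0, 2); set L[3][2]=9

L[3][1] = 6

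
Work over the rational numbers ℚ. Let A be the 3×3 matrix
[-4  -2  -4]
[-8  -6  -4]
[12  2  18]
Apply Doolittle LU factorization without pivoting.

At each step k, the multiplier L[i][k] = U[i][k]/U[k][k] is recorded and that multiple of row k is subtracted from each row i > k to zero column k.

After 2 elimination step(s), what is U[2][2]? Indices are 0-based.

U[2][2] = -2

[col 0] pivot -4
  R1 -= 2*R0 → (0, -2, 4)  (L[1][0] := 2)
  R2 -= -3*R0 → (0, -4, 6)  (L[2][0] := -3)
[col 1] pivot -2
  R2 -= 2*R1 → (0, 0, -2)  (L[2][1] := 2)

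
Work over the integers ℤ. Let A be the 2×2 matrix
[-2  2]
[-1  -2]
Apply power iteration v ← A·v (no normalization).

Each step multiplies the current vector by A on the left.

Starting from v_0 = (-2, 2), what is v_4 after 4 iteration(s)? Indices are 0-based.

v_0 = (-2, 2).
v_1 = A·v_0 = (8, -2).
v_2 = A·v_1 = (-20, -4).
v_3 = A·v_2 = (32, 28).
v_4 = A·v_3 = (-8, -88).

v_4 = (-8, -88)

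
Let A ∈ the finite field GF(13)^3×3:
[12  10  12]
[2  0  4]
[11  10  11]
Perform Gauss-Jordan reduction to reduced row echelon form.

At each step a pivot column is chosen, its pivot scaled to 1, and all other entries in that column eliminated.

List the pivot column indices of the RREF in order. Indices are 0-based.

pivot columns: 0, 1, 2

[1] R0 /= 12  ⇒  (1, 3, 1)
     R1 -= 2·R0  ⇒  (0, 7, 2)
     R2 -= 11·R0  ⇒  (0, 3, 0)
[2] R1 /= 7  ⇒  (0, 1, 4)
     R0 -= 3·R1  ⇒  (1, 0, 2)
     R2 -= 3·R1  ⇒  (0, 0, 1)
[3] R2 /= 1  ⇒  (0, 0, 1)
     R0 -= 2·R2  ⇒  (1, 0, 0)
     R1 -= 4·R2  ⇒  (0, 1, 0)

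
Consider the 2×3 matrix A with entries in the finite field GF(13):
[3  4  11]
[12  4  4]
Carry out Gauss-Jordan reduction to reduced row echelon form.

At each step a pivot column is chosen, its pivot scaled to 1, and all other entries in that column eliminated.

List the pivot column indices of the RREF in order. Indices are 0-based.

step 1: normalize row 0 (÷3) = (1, 10, 8)
  row 1: subtract 12×row0 = (0, 1, 12)
step 2: normalize row 1 (÷1) = (0, 1, 12)
  row 0: subtract 10×row1 = (1, 0, 5)

pivot columns: 0, 1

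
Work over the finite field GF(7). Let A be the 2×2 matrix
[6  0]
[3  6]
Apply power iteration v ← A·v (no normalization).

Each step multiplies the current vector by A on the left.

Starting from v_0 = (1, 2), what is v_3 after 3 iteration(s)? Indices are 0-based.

v_3 = (6, 0)

v_0 = (1, 2).
v_1 = A·v_0 = (6, 1).
v_2 = A·v_1 = (1, 3).
v_3 = A·v_2 = (6, 0).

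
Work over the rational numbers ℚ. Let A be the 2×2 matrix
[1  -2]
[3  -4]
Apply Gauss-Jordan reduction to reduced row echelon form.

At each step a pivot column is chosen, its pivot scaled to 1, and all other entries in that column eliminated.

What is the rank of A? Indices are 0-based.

rank = 2

pivot(0,0)=1: scale R0 → (1, -2)
  clear (1,0): R1 −= (3)R0 → (0, 2)
pivot(1,1)=2: scale R1 → (0, 1)
  clear (0,1): R0 −= (-2)R1 → (1, 0)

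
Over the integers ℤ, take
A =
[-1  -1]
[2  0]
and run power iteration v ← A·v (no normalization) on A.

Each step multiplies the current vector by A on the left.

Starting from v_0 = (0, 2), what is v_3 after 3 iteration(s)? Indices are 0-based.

v_3 = (2, 4)

v_0 = (0, 2).
v_1 = A·v_0 = (-2, 0).
v_2 = A·v_1 = (2, -4).
v_3 = A·v_2 = (2, 4).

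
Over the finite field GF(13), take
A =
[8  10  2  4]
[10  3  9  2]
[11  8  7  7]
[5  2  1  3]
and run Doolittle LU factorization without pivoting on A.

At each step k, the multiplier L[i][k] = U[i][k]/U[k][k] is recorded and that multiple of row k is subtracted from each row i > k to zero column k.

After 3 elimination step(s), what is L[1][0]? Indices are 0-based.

L[1][0] = 11

k=0: U[0][0]=8
  eliminate (1,0): mult=11, new row 1: (0, 10, 0, 10); set L[1][0]=11
  eliminate (2,0): mult=3, new row 2: (0, 4, 1, 8); set L[2][0]=3
  eliminate (3,0): mult=12, new row 3: (0, 12, 3, 7); set L[3][0]=12
k=1: U[1][1]=10
  eliminate (2,1): mult=3, new row 2: (0, 0, 1, 4); set L[2][1]=3
  eliminate (3,1): mult=9, new row 3: (0, 0, 3, 8); set L[3][1]=9
k=2: U[2][2]=1
  eliminate (3,2): mult=3, new row 3: (0, 0, 0, 9); set L[3][2]=3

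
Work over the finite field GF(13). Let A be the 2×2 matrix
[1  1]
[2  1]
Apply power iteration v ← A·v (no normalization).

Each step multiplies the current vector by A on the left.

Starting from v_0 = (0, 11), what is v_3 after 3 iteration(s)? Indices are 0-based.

v_3 = (3, 12)

v_0 = (0, 11).
v_1 = A·v_0 = (11, 11).
v_2 = A·v_1 = (9, 7).
v_3 = A·v_2 = (3, 12).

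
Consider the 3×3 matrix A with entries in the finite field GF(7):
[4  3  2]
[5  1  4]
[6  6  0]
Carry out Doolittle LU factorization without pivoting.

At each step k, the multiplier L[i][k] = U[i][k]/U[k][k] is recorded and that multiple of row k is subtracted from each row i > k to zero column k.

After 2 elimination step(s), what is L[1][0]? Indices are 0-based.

[col 0] pivot 4
  R1 -= 3*R0 → (0, 6, 5)  (L[1][0] := 3)
  R2 -= 5*R0 → (0, 5, 4)  (L[2][0] := 5)
[col 1] pivot 6
  R2 -= 2*R1 → (0, 0, 1)  (L[2][1] := 2)

L[1][0] = 3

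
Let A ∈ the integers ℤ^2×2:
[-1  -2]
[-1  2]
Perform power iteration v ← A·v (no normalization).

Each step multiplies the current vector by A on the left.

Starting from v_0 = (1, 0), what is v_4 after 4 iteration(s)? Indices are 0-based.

v_4 = (11, -9)

v_0 = (1, 0).
v_1 = A·v_0 = (-1, -1).
v_2 = A·v_1 = (3, -1).
v_3 = A·v_2 = (-1, -5).
v_4 = A·v_3 = (11, -9).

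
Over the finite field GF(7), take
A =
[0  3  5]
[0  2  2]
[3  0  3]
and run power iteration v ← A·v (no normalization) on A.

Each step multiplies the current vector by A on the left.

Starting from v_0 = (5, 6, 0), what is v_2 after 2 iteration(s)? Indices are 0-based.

v_0 = (5, 6, 0).
v_1 = A·v_0 = (4, 5, 1).
v_2 = A·v_1 = (6, 5, 1).

v_2 = (6, 5, 1)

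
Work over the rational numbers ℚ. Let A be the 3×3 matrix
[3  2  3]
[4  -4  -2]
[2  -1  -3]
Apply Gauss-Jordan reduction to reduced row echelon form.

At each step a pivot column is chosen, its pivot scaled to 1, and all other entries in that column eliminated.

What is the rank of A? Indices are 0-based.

rank = 3

pivot(0,0)=3: scale R0 → (1, 2/3, 1)
  clear (1,0): R1 −= (4)R0 → (0, -20/3, -6)
  clear (2,0): R2 −= (2)R0 → (0, -7/3, -5)
pivot(1,1)=-20/3: scale R1 → (0, 1, 9/10)
  clear (0,1): R0 −= (2/3)R1 → (1, 0, 2/5)
  clear (2,1): R2 −= (-7/3)R1 → (0, 0, -29/10)
pivot(2,2)=-29/10: scale R2 → (0, 0, 1)
  clear (0,2): R0 −= (2/5)R2 → (1, 0, 0)
  clear (1,2): R1 −= (9/10)R2 → (0, 1, 0)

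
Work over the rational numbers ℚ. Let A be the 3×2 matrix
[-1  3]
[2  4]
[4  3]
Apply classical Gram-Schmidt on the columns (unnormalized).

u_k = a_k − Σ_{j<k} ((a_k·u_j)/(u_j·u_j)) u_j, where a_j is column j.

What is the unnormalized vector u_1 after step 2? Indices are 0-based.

u_1 = (80/21, 50/21, -5/21)

Step 1: u_0 = a_0 = (-1, 2, 4).
Step 2: u_1 = a_1 − (17/21)·u_0 = (80/21, 50/21, -5/21).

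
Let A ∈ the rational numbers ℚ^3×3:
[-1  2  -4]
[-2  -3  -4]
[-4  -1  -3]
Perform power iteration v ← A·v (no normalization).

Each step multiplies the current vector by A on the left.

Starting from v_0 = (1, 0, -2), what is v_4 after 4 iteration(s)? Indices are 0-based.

v_4 = (-199, -1712, -1134)

v_0 = (1, 0, -2).
v_1 = A·v_0 = (7, 6, 2).
v_2 = A·v_1 = (-3, -40, -40).
v_3 = A·v_2 = (83, 286, 172).
v_4 = A·v_3 = (-199, -1712, -1134).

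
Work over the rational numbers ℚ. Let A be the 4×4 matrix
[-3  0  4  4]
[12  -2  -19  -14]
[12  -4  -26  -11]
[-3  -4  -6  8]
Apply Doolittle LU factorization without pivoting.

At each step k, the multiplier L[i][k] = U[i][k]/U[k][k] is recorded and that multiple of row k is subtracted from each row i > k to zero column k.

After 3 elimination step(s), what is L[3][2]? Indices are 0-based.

Step 1: pivot at (0,0) is -3.
  row1 ← row1 − (-4)·row0  ⇒  L[1][0]=-4, U row1=(0, -2, -3, 2)
  row2 ← row2 − (-4)·row0  ⇒  L[2][0]=-4, U row2=(0, -4, -10, 5)
  row3 ← row3 − (1)·row0  ⇒  L[3][0]=1, U row3=(0, -4, -10, 4)
Step 2: pivot at (1,1) is -2.
  row2 ← row2 − (2)·row1  ⇒  L[2][1]=2, U row2=(0, 0, -4, 1)
  row3 ← row3 − (2)·row1  ⇒  L[3][1]=2, U row3=(0, 0, -4, 0)
Step 3: pivot at (2,2) is -4.
  row3 ← row3 − (1)·row2  ⇒  L[3][2]=1, U row3=(0, 0, 0, -1)

L[3][2] = 1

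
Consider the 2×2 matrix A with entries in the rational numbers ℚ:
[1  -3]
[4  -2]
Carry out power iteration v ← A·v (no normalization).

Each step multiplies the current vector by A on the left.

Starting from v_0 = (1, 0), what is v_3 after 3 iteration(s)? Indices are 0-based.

v_0 = (1, 0).
v_1 = A·v_0 = (1, 4).
v_2 = A·v_1 = (-11, -4).
v_3 = A·v_2 = (1, -36).

v_3 = (1, -36)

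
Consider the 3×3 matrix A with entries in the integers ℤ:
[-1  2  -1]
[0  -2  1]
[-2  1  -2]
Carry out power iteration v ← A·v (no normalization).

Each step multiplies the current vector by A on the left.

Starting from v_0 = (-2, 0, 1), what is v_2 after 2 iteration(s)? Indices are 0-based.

v_0 = (-2, 0, 1).
v_1 = A·v_0 = (1, 1, 2).
v_2 = A·v_1 = (-1, 0, -5).

v_2 = (-1, 0, -5)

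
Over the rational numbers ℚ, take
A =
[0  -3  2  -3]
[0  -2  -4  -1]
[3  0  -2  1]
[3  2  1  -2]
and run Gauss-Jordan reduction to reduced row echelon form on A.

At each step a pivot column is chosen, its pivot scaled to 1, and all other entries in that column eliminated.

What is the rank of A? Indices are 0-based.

rank = 4

[1] R0 <-> R2
[1] R0 /= 3  ⇒  (1, 0, -2/3, 1/3)
     R3 -= 3·R0  ⇒  (0, 2, 3, -3)
[2] R1 /= -2  ⇒  (0, 1, 2, 1/2)
     R2 -= -3·R1  ⇒  (0, 0, 8, -3/2)
     R3 -= 2·R1  ⇒  (0, 0, -1, -4)
[3] R2 /= 8  ⇒  (0, 0, 1, -3/16)
     R0 -= -2/3·R2  ⇒  (1, 0, 0, 5/24)
     R1 -= 2·R2  ⇒  (0, 1, 0, 7/8)
     R3 -= -1·R2  ⇒  (0, 0, 0, -67/16)
[4] R3 /= -67/16  ⇒  (0, 0, 0, 1)
     R0 -= 5/24·R3  ⇒  (1, 0, 0, 0)
     R1 -= 7/8·R3  ⇒  (0, 1, 0, 0)
     R2 -= -3/16·R3  ⇒  (0, 0, 1, 0)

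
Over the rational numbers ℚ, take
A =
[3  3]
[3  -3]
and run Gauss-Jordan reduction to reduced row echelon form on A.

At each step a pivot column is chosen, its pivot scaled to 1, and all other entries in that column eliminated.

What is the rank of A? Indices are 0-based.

rank = 2

[1] R0 /= 3  ⇒  (1, 1)
     R1 -= 3·R0  ⇒  (0, -6)
[2] R1 /= -6  ⇒  (0, 1)
     R0 -= 1·R1  ⇒  (1, 0)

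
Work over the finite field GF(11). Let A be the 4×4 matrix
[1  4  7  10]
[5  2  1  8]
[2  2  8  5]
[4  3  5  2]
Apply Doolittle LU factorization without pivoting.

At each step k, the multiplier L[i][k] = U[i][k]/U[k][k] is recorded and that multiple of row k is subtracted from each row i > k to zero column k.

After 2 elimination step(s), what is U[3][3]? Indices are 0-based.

k=0: U[0][0]=1
  eliminate (1,0): mult=5, new row 1: (0, 4, 10, 2); set L[1][0]=5
  eliminate (2,0): mult=2, new row 2: (0, 5, 5, 7); set L[2][0]=2
  eliminate (3,0): mult=4, new row 3: (0, 9, 10, 6); set L[3][0]=4
k=1: U[1][1]=4
  eliminate (2,1): mult=4, new row 2: (0, 0, 9, 10); set L[2][1]=4
  eliminate (3,1): mult=5, new row 3: (0, 0, 4, 7); set L[3][1]=5

U[3][3] = 7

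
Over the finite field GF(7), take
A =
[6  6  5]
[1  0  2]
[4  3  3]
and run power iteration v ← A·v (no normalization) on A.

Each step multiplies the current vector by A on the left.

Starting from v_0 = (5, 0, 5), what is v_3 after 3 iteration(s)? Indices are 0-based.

v_3 = (3, 5, 1)

v_0 = (5, 0, 5).
v_1 = A·v_0 = (6, 1, 0).
v_2 = A·v_1 = (0, 6, 6).
v_3 = A·v_2 = (3, 5, 1).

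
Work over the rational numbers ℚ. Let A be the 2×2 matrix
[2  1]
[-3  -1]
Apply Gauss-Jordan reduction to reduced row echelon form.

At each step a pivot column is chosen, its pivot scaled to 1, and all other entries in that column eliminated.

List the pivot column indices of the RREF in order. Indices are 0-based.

[1] R0 /= 2  ⇒  (1, 1/2)
     R1 -= -3·R0  ⇒  (0, 1/2)
[2] R1 /= 1/2  ⇒  (0, 1)
     R0 -= 1/2·R1  ⇒  (1, 0)

pivot columns: 0, 1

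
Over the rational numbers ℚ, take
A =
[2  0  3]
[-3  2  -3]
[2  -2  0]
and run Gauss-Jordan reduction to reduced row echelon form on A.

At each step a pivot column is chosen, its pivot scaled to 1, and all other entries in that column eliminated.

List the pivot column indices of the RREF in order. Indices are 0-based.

step 1: normalize row 0 (÷2) = (1, 0, 3/2)
  row 1: subtract -3×row0 = (0, 2, 3/2)
  row 2: subtract 2×row0 = (0, -2, -3)
step 2: normalize row 1 (÷2) = (0, 1, 3/4)
  row 2: subtract -2×row1 = (0, 0, -3/2)
step 3: normalize row 2 (÷-3/2) = (0, 0, 1)
  row 0: subtract 3/2×row2 = (1, 0, 0)
  row 1: subtract 3/4×row2 = (0, 1, 0)

pivot columns: 0, 1, 2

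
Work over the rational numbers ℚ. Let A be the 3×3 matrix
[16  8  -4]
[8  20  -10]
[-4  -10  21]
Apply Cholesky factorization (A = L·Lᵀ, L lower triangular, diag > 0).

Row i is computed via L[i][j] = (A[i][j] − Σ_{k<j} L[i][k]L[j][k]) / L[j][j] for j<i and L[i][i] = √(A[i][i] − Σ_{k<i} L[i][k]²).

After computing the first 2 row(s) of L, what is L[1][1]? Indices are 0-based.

L[1][1] = 4

Step 1: L[0][0] = √(16) = 4.
  L[1][0] = (8) / L[0][0] = 2.
Step 2: L[1][1] = √(16) = 4.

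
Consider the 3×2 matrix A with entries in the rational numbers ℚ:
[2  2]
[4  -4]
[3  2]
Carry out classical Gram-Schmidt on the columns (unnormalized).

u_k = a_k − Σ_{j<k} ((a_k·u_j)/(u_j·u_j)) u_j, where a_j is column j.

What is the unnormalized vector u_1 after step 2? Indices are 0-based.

Step 1: u_0 = a_0 = (2, 4, 3).
Step 2: u_1 = a_1 − (-6/29)·u_0 = (70/29, -92/29, 76/29).

u_1 = (70/29, -92/29, 76/29)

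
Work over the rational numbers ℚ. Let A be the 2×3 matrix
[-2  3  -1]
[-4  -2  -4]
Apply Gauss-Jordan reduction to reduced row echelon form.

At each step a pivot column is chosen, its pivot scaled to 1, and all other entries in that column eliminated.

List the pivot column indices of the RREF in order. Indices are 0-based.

pivot(0,0)=-2: scale R0 → (1, -3/2, 1/2)
  clear (1,0): R1 −= (-4)R0 → (0, -8, -2)
pivot(1,1)=-8: scale R1 → (0, 1, 1/4)
  clear (0,1): R0 −= (-3/2)R1 → (1, 0, 7/8)

pivot columns: 0, 1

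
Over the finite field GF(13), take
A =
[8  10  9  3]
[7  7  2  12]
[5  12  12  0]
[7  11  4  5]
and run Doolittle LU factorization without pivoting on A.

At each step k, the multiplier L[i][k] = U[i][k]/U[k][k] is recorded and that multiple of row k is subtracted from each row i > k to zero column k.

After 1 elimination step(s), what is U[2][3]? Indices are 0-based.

Step 1: pivot at (0,0) is 8.
  row1 ← row1 − (9)·row0  ⇒  L[1][0]=9, U row1=(0, 8, 12, 11)
  row2 ← row2 − (12)·row0  ⇒  L[2][0]=12, U row2=(0, 9, 8, 3)
  row3 ← row3 − (9)·row0  ⇒  L[3][0]=9, U row3=(0, 12, 1, 4)

U[2][3] = 3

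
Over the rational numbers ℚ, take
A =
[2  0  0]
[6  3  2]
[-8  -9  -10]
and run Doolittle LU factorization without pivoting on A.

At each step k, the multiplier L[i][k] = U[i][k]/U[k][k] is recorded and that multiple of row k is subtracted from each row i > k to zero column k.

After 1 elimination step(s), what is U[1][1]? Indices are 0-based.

[col 0] pivot 2
  R1 -= 3*R0 → (0, 3, 2)  (L[1][0] := 3)
  R2 -= -4*R0 → (0, -9, -10)  (L[2][0] := -4)

U[1][1] = 3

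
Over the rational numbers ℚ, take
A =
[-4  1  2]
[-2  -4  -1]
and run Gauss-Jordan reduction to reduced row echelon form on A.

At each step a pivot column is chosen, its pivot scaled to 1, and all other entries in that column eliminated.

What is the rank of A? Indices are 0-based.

rank = 2

step 1: normalize row 0 (÷-4) = (1, -1/4, -1/2)
  row 1: subtract -2×row0 = (0, -9/2, -2)
step 2: normalize row 1 (÷-9/2) = (0, 1, 4/9)
  row 0: subtract -1/4×row1 = (1, 0, -7/18)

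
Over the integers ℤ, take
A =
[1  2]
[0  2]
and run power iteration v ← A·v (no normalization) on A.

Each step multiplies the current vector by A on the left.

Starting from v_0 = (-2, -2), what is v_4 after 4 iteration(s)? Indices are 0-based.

v_0 = (-2, -2).
v_1 = A·v_0 = (-6, -4).
v_2 = A·v_1 = (-14, -8).
v_3 = A·v_2 = (-30, -16).
v_4 = A·v_3 = (-62, -32).

v_4 = (-62, -32)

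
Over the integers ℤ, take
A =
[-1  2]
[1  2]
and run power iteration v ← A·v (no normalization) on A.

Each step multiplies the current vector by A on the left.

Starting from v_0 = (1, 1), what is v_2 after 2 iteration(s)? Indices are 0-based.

v_0 = (1, 1).
v_1 = A·v_0 = (1, 3).
v_2 = A·v_1 = (5, 7).

v_2 = (5, 7)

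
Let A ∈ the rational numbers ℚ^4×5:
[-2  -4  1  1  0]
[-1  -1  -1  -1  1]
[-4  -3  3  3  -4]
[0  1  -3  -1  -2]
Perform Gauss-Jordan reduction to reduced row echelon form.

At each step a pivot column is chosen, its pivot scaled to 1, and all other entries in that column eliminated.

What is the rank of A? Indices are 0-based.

step 1: normalize row 0 (÷-2) = (1, 2, -1/2, -1/2, 0)
  row 1: subtract -1×row0 = (0, 1, -3/2, -3/2, 1)
  row 2: subtract -4×row0 = (0, 5, 1, 1, -4)
step 2: normalize row 1 (÷1) = (0, 1, -3/2, -3/2, 1)
  row 0: subtract 2×row1 = (1, 0, 5/2, 5/2, -2)
  row 2: subtract 5×row1 = (0, 0, 17/2, 17/2, -9)
  row 3: subtract 1×row1 = (0, 0, -3/2, 1/2, -3)
step 3: normalize row 2 (÷17/2) = (0, 0, 1, 1, -18/17)
  row 0: subtract 5/2×row2 = (1, 0, 0, 0, 11/17)
  row 1: subtract -3/2×row2 = (0, 1, 0, 0, -10/17)
  row 3: subtract -3/2×row2 = (0, 0, 0, 2, -78/17)
step 4: normalize row 3 (÷2) = (0, 0, 0, 1, -39/17)
  row 2: subtract 1×row3 = (0, 0, 1, 0, 21/17)

rank = 4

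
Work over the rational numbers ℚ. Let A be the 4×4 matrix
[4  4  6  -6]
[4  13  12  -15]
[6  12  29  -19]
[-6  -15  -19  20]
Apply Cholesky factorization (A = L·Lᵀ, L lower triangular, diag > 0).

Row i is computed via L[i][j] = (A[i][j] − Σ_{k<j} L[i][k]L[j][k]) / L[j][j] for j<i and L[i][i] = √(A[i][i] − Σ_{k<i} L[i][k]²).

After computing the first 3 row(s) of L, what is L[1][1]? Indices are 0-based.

L[1][1] = 3

Step 1: L[0][0] = √(4) = 2.
  L[1][0] = (4) / L[0][0] = 2.
Step 2: L[1][1] = √(9) = 3.
  L[2][0] = (6) / L[0][0] = 3.
  L[2][1] = (6) / L[1][1] = 2.
Step 3: L[2][2] = √(16) = 4.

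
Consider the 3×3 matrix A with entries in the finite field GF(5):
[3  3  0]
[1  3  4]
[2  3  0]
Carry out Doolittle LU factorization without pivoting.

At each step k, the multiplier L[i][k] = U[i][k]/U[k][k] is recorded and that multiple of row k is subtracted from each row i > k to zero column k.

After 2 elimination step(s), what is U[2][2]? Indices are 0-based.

U[2][2] = 3

[col 0] pivot 3
  R1 -= 2*R0 → (0, 2, 4)  (L[1][0] := 2)
  R2 -= 4*R0 → (0, 1, 0)  (L[2][0] := 4)
[col 1] pivot 2
  R2 -= 3*R1 → (0, 0, 3)  (L[2][1] := 3)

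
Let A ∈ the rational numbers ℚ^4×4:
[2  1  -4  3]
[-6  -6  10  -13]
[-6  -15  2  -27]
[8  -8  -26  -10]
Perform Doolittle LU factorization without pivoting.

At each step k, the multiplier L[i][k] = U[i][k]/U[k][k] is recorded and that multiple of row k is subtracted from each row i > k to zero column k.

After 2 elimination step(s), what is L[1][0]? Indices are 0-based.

L[1][0] = -3

k=0: U[0][0]=2
  eliminate (1,0): mult=-3, new row 1: (0, -3, -2, -4); set L[1][0]=-3
  eliminate (2,0): mult=-3, new row 2: (0, -12, -10, -18); set L[2][0]=-3
  eliminate (3,0): mult=4, new row 3: (0, -12, -10, -22); set L[3][0]=4
k=1: U[1][1]=-3
  eliminate (2,1): mult=4, new row 2: (0, 0, -2, -2); set L[2][1]=4
  eliminate (3,1): mult=4, new row 3: (0, 0, -2, -6); set L[3][1]=4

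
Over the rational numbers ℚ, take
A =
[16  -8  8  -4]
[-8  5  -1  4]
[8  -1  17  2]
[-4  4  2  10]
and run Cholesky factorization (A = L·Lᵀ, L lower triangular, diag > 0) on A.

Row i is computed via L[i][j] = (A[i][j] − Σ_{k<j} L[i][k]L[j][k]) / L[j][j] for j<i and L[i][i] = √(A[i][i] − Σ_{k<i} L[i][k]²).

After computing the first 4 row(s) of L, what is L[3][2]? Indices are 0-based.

Step 1: L[0][0] = √(16) = 4.
  L[1][0] = (-8) / L[0][0] = -2.
Step 2: L[1][1] = √(1) = 1.
  L[2][0] = (8) / L[0][0] = 2.
  L[2][1] = (3) / L[1][1] = 3.
Step 3: L[2][2] = √(4) = 2.
  L[3][0] = (-4) / L[0][0] = -1.
  L[3][1] = (2) / L[1][1] = 2.
  L[3][2] = (-2) / L[2][2] = -1.
Step 4: L[3][3] = √(4) = 2.

L[3][2] = -1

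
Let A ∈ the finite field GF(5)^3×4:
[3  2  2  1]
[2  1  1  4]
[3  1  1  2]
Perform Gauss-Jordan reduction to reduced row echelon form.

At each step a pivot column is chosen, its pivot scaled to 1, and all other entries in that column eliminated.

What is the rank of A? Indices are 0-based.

[1] R0 /= 3  ⇒  (1, 4, 4, 2)
     R1 -= 2·R0  ⇒  (0, 3, 3, 0)
     R2 -= 3·R0  ⇒  (0, 4, 4, 1)
[2] R1 /= 3  ⇒  (0, 1, 1, 0)
     R0 -= 4·R1  ⇒  (1, 0, 0, 2)
     R2 -= 4·R1  ⇒  (0, 0, 0, 1)
column 2 empty below row 2
[3] R2 /= 1  ⇒  (0, 0, 0, 1)
     R0 -= 2·R2  ⇒  (1, 0, 0, 0)

rank = 3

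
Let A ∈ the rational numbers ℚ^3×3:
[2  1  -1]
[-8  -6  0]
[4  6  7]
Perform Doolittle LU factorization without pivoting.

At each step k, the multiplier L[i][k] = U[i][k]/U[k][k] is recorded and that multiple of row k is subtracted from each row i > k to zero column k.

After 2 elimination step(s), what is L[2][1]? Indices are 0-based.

Step 1: pivot at (0,0) is 2.
  row1 ← row1 − (-4)·row0  ⇒  L[1][0]=-4, U row1=(0, -2, -4)
  row2 ← row2 − (2)·row0  ⇒  L[2][0]=2, U row2=(0, 4, 9)
Step 2: pivot at (1,1) is -2.
  row2 ← row2 − (-2)·row1  ⇒  L[2][1]=-2, U row2=(0, 0, 1)

L[2][1] = -2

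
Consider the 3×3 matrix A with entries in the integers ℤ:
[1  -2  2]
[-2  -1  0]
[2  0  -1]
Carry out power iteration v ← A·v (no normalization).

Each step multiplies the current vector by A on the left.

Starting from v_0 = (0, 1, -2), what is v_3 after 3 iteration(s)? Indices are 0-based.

v_0 = (0, 1, -2).
v_1 = A·v_0 = (-6, -1, 2).
v_2 = A·v_1 = (0, 13, -14).
v_3 = A·v_2 = (-54, -13, 14).

v_3 = (-54, -13, 14)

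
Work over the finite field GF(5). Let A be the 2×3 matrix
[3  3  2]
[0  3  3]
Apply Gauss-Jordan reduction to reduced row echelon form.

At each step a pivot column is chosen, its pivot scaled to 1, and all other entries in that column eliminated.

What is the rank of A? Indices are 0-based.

rank = 2

[1] R0 /= 3  ⇒  (1, 1, 4)
[2] R1 /= 3  ⇒  (0, 1, 1)
     R0 -= 1·R1  ⇒  (1, 0, 3)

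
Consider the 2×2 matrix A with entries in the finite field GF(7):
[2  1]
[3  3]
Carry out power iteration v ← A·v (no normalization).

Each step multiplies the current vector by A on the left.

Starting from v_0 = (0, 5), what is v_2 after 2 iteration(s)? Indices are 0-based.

v_2 = (4, 4)

v_0 = (0, 5).
v_1 = A·v_0 = (5, 1).
v_2 = A·v_1 = (4, 4).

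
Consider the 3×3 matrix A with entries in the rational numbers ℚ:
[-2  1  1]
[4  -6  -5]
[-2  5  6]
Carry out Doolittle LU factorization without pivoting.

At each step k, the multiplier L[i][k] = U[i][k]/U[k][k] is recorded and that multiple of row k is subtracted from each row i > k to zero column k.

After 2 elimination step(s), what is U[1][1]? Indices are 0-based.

U[1][1] = -4

[col 0] pivot -2
  R1 -= -2*R0 → (0, -4, -3)  (L[1][0] := -2)
  R2 -= 1*R0 → (0, 4, 5)  (L[2][0] := 1)
[col 1] pivot -4
  R2 -= -1*R1 → (0, 0, 2)  (L[2][1] := -1)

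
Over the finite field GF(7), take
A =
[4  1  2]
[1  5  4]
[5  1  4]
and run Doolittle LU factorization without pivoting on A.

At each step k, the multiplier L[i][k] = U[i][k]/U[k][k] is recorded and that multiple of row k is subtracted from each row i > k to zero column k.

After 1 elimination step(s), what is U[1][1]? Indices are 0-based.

Step 1: pivot at (0,0) is 4.
  row1 ← row1 − (2)·row0  ⇒  L[1][0]=2, U row1=(0, 3, 0)
  row2 ← row2 − (3)·row0  ⇒  L[2][0]=3, U row2=(0, 5, 5)

U[1][1] = 3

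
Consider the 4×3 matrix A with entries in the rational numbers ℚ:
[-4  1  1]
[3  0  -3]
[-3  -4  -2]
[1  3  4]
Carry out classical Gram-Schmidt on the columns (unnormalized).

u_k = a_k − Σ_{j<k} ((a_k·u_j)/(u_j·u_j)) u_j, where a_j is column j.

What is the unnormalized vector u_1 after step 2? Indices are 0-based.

u_1 = (79/35, -33/35, -107/35, 94/35)

Step 1: u_0 = a_0 = (-4, 3, -3, 1).
Step 2: u_1 = a_1 − (11/35)·u_0 = (79/35, -33/35, -107/35, 94/35).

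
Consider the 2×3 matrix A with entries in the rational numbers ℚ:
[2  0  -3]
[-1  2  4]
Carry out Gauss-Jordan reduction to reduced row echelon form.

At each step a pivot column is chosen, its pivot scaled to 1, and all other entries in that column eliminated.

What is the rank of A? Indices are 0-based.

rank = 2

[1] R0 /= 2  ⇒  (1, 0, -3/2)
     R1 -= -1·R0  ⇒  (0, 2, 5/2)
[2] R1 /= 2  ⇒  (0, 1, 5/4)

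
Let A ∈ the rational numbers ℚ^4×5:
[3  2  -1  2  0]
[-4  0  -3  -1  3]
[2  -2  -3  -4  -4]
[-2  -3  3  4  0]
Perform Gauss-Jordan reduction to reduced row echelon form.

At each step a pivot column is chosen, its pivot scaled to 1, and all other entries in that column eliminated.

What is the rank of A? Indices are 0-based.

rank = 4

[1] R0 /= 3  ⇒  (1, 2/3, -1/3, 2/3, 0)
     R1 -= -4·R0  ⇒  (0, 8/3, -13/3, 5/3, 3)
     R2 -= 2·R0  ⇒  (0, -10/3, -7/3, -16/3, -4)
     R3 -= -2·R0  ⇒  (0, -5/3, 7/3, 16/3, 0)
[2] R1 /= 8/3  ⇒  (0, 1, -13/8, 5/8, 9/8)
     R0 -= 2/3·R1  ⇒  (1, 0, 3/4, 1/4, -3/4)
     R2 -= -10/3·R1  ⇒  (0, 0, -31/4, -13/4, -1/4)
     R3 -= -5/3·R1  ⇒  (0, 0, -3/8, 51/8, 15/8)
[3] R2 /= -31/4  ⇒  (0, 0, 1, 13/31, 1/31)
     R0 -= 3/4·R2  ⇒  (1, 0, 0, -2/31, -24/31)
     R1 -= -13/8·R2  ⇒  (0, 1, 0, 81/62, 73/62)
     R3 -= -3/8·R2  ⇒  (0, 0, 0, 405/62, 117/62)
[4] R3 /= 405/62  ⇒  (0, 0, 0, 1, 13/45)
     R0 -= -2/31·R3  ⇒  (1, 0, 0, 0, -34/45)
     R1 -= 81/62·R3  ⇒  (0, 1, 0, 0, 4/5)
     R2 -= 13/31·R3  ⇒  (0, 0, 1, 0, -4/45)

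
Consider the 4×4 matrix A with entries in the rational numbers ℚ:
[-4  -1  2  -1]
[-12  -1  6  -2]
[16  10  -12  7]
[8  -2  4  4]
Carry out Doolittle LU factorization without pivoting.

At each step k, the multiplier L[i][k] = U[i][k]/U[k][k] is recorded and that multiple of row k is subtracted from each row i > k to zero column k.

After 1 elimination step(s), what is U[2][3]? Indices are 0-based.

U[2][3] = 3

Step 1: pivot at (0,0) is -4.
  row1 ← row1 − (3)·row0  ⇒  L[1][0]=3, U row1=(0, 2, 0, 1)
  row2 ← row2 − (-4)·row0  ⇒  L[2][0]=-4, U row2=(0, 6, -4, 3)
  row3 ← row3 − (-2)·row0  ⇒  L[3][0]=-2, U row3=(0, -4, 8, 2)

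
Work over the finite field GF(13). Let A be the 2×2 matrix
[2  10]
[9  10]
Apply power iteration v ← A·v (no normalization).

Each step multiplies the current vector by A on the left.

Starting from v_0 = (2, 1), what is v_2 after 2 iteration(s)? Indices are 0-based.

v_0 = (2, 1).
v_1 = A·v_0 = (1, 2).
v_2 = A·v_1 = (9, 3).

v_2 = (9, 3)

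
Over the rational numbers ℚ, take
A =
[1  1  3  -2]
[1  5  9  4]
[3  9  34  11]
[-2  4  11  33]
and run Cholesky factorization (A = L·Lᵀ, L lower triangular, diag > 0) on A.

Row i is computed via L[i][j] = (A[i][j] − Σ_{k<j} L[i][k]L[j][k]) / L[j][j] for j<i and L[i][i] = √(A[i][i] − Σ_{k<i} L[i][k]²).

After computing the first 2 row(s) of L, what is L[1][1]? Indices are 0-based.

Step 1: L[0][0] = √(1) = 1.
  L[1][0] = (1) / L[0][0] = 1.
Step 2: L[1][1] = √(4) = 2.

L[1][1] = 2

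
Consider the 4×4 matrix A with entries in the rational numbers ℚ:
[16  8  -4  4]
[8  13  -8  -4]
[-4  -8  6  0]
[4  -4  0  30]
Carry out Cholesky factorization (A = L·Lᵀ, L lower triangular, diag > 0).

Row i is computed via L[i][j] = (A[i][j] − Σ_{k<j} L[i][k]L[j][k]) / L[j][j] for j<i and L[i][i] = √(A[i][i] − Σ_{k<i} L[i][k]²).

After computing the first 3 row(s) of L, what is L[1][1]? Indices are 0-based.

Step 1: L[0][0] = √(16) = 4.
  L[1][0] = (8) / L[0][0] = 2.
Step 2: L[1][1] = √(9) = 3.
  L[2][0] = (-4) / L[0][0] = -1.
  L[2][1] = (-6) / L[1][1] = -2.
Step 3: L[2][2] = √(1) = 1.

L[1][1] = 3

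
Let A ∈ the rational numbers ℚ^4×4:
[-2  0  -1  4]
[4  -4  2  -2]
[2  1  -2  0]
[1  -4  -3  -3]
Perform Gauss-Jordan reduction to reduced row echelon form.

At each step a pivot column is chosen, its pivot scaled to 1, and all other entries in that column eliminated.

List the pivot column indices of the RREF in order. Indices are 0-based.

pivot columns: 0, 1, 2, 3

[1] R0 /= -2  ⇒  (1, 0, 1/2, -2)
     R1 -= 4·R0  ⇒  (0, -4, 0, 6)
     R2 -= 2·R0  ⇒  (0, 1, -3, 4)
     R3 -= 1·R0  ⇒  (0, -4, -7/2, -1)
[2] R1 /= -4  ⇒  (0, 1, 0, -3/2)
     R2 -= 1·R1  ⇒  (0, 0, -3, 11/2)
     R3 -= -4·R1  ⇒  (0, 0, -7/2, -7)
[3] R2 /= -3  ⇒  (0, 0, 1, -11/6)
     R0 -= 1/2·R2  ⇒  (1, 0, 0, -13/12)
     R3 -= -7/2·R2  ⇒  (0, 0, 0, -161/12)
[4] R3 /= -161/12  ⇒  (0, 0, 0, 1)
     R0 -= -13/12·R3  ⇒  (1, 0, 0, 0)
     R1 -= -3/2·R3  ⇒  (0, 1, 0, 0)
     R2 -= -11/6·R3  ⇒  (0, 0, 1, 0)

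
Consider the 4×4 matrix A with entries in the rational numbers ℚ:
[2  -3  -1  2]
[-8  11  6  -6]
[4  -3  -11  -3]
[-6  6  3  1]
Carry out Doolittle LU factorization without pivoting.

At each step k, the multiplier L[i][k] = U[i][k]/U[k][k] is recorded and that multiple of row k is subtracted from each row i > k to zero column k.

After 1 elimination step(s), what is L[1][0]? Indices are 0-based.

Step 1: pivot at (0,0) is 2.
  row1 ← row1 − (-4)·row0  ⇒  L[1][0]=-4, U row1=(0, -1, 2, 2)
  row2 ← row2 − (2)·row0  ⇒  L[2][0]=2, U row2=(0, 3, -9, -7)
  row3 ← row3 − (-3)·row0  ⇒  L[3][0]=-3, U row3=(0, -3, 0, 7)

L[1][0] = -4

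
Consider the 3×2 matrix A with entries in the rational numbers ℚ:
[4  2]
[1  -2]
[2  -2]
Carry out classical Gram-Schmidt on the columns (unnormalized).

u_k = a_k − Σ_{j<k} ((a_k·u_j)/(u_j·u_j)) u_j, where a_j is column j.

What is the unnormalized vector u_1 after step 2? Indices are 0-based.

u_1 = (34/21, -44/21, -46/21)

Step 1: u_0 = a_0 = (4, 1, 2).
Step 2: u_1 = a_1 − (2/21)·u_0 = (34/21, -44/21, -46/21).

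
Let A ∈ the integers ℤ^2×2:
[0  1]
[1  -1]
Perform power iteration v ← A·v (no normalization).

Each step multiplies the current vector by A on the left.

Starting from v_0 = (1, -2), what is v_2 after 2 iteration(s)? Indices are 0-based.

v_0 = (1, -2).
v_1 = A·v_0 = (-2, 3).
v_2 = A·v_1 = (3, -5).

v_2 = (3, -5)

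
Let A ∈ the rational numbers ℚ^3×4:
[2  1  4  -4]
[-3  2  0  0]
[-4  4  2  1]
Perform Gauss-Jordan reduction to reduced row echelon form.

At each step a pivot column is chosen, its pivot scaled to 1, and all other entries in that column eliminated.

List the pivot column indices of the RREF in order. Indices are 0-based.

pivot columns: 0, 1, 2

pivot(0,0)=2: scale R0 → (1, 1/2, 2, -2)
  clear (1,0): R1 −= (-3)R0 → (0, 7/2, 6, -6)
  clear (2,0): R2 −= (-4)R0 → (0, 6, 10, -7)
pivot(1,1)=7/2: scale R1 → (0, 1, 12/7, -12/7)
  clear (0,1): R0 −= (1/2)R1 → (1, 0, 8/7, -8/7)
  clear (2,1): R2 −= (6)R1 → (0, 0, -2/7, 23/7)
pivot(2,2)=-2/7: scale R2 → (0, 0, 1, -23/2)
  clear (0,2): R0 −= (8/7)R2 → (1, 0, 0, 12)
  clear (1,2): R1 −= (12/7)R2 → (0, 1, 0, 18)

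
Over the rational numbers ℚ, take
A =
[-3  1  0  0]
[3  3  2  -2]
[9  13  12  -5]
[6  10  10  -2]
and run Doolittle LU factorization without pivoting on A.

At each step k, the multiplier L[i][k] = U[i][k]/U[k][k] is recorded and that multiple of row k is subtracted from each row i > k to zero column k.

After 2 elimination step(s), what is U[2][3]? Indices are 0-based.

[col 0] pivot -3
  R1 -= -1*R0 → (0, 4, 2, -2)  (L[1][0] := -1)
  R2 -= -3*R0 → (0, 16, 12, -5)  (L[2][0] := -3)
  R3 -= -2*R0 → (0, 12, 10, -2)  (L[3][0] := -2)
[col 1] pivot 4
  R2 -= 4*R1 → (0, 0, 4, 3)  (L[2][1] := 4)
  R3 -= 3*R1 → (0, 0, 4, 4)  (L[3][1] := 3)

U[2][3] = 3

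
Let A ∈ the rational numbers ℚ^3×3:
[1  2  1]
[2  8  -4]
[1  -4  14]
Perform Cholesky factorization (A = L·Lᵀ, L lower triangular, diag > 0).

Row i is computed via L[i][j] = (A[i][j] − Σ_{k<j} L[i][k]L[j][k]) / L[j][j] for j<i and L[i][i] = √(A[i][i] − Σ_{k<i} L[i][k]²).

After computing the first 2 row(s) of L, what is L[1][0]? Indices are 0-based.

Step 1: L[0][0] = √(1) = 1.
  L[1][0] = (2) / L[0][0] = 2.
Step 2: L[1][1] = √(4) = 2.

L[1][0] = 2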